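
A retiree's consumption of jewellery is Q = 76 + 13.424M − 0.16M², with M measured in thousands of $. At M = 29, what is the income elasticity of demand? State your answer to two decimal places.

0.36

At M = 29: Q = 330.7360.
dQ/dM = 13.424 − 0.32M = 4.14400.
η = (dQ/dM)·(M/Q) = 4.14400 × (29/330.7360) = 0.36.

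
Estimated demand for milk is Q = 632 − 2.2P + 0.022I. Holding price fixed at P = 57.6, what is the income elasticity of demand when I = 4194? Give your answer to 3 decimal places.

0.154

At P = 57.6, I = 4194: Q = 597.548.
Holding P constant, ∂Q/∂I = 0.022.
η_I = (∂Q/∂I)·(I/Q) = 0.022 × (4194/597.548) = 0.154.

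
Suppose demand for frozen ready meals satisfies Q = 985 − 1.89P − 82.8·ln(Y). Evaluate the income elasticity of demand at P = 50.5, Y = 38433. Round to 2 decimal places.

At P = 50.5, Y = 38433: Q = 15.463.
Holding P constant, ∂Q/∂Y = -82.8/Y = -0.0021544.
η_Y = (∂Q/∂Y)·(Y/Q) = -0.0021544 × (38433/15.463) = -5.35.

-5.35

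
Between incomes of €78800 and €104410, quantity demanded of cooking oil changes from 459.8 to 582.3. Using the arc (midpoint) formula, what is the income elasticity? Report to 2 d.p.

0.84

ΔQ = 582.3 − 459.8 = 122.5; midpoint Q̄ = (459.8 + 582.3)/2 = 521.05.
ΔI = 104410 − 78800 = 25610; midpoint Ī = (78800 + 104410)/2 = 91605.
η = (ΔQ/Q̄) ÷ (ΔI/Ī) = (122.5/521.05) ÷ (25610/91605) = 0.84.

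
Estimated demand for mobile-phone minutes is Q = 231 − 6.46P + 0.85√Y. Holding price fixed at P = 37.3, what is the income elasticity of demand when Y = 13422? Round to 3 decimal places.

At P = 37.3, Y = 13422: Q = 88.517.
Holding P constant, ∂Q/∂Y = 0.85/(2√Y) = 0.00366843.
η_Y = (∂Q/∂Y)·(Y/Q) = 0.00366843 × (13422/88.517) = 0.556.

0.556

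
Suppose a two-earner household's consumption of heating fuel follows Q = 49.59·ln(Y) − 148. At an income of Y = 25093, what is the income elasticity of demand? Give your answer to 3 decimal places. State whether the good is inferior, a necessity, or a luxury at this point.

0.140 (necessity)

At Y = 25093: Q = 354.364.
dQ/dY = 49.59/Y = 0.00197625 at this income.
η = (dQ/dY)·(Y/Q) = 0.00197625 × (25093/354.364) = 0.140.
Since 0 < η < 1, the good is a necessity.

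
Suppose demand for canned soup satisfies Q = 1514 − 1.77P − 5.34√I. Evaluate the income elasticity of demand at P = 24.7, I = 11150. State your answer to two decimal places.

-0.31

At P = 24.7, I = 11150: Q = 906.411.
Holding P constant, ∂Q/∂I = -5.34/(2√I) = -0.0252856.
η_I = (∂Q/∂I)·(I/Q) = -0.0252856 × (11150/906.411) = -0.31.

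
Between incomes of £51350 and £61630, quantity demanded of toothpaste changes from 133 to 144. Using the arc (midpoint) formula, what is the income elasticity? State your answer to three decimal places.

0.436

ΔQ = 144 − 133 = 11; midpoint Q̄ = (133 + 144)/2 = 138.5.
ΔI = 61630 − 51350 = 10280; midpoint Ī = (51350 + 61630)/2 = 56490.
η = (ΔQ/Q̄) ÷ (ΔI/Ī) = (11/138.5) ÷ (10280/56490) = 0.436.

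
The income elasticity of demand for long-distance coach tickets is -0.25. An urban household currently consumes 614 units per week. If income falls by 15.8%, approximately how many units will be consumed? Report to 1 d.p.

%ΔQ ≈ η × %ΔI = -0.25 × (-15.8%) = 3.95%.
New Q ≈ 614 × (1 + 0.0395) = 638.3.

638.3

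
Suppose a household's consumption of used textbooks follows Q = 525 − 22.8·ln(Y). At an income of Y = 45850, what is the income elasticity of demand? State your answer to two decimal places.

-0.08

At Y = 45850: Q = 280.285.
dQ/dY = -22.8/Y = -0.000497274 at this income.
η = (dQ/dY)·(Y/Q) = -0.000497274 × (45850/280.285) = -0.08.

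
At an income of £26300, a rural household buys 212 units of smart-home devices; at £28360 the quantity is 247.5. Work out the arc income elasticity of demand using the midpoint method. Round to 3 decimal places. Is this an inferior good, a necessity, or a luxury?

ΔQ = 247.5 − 212 = 35.5; midpoint Q̄ = (212 + 247.5)/2 = 229.75.
ΔI = 28360 − 26300 = 2060; midpoint Ī = (26300 + 28360)/2 = 27330.
η = (ΔQ/Q̄) ÷ (ΔI/Ī) = (35.5/229.75) ÷ (2060/27330) = 2.050.
η > 1 ⇒ luxury.

2.050 (luxury)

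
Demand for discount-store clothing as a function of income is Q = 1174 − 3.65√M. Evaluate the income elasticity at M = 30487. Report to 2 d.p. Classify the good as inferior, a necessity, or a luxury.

At M = 30487: Q = 536.691.
dQ/dM = -3.65/(2√M) = -0.0104521 at this income.
η = (dQ/dM)·(M/Q) = -0.0104521 × (30487/536.691) = -0.59.
Since η < 0, the good is an inferior good.

-0.59 (inferior good)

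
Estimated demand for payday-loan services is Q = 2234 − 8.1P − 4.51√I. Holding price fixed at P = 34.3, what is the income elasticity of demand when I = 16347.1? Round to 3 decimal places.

At P = 34.3, I = 16347.1: Q = 1379.540.
Holding P constant, ∂Q/∂I = -4.51/(2√I) = -0.0176371.
η_I = (∂Q/∂I)·(I/Q) = -0.0176371 × (16347.1/1379.540) = -0.209.

-0.209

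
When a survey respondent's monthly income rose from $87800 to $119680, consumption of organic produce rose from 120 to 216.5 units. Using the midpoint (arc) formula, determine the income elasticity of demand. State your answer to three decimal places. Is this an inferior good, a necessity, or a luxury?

ΔQ = 216.5 − 120 = 96.5; midpoint Q̄ = (120 + 216.5)/2 = 168.25.
ΔI = 119680 − 87800 = 31880; midpoint Ī = (87800 + 119680)/2 = 103740.
η = (ΔQ/Q̄) ÷ (ΔI/Ī) = (96.5/168.25) ÷ (31880/103740) = 1.866.
η > 1 ⇒ luxury.

1.866 (luxury)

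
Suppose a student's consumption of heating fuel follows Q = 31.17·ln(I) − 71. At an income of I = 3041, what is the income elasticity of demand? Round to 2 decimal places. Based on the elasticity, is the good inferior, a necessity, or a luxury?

0.17 (necessity)

At I = 3041: Q = 178.982.
dQ/dI = 31.17/I = 0.0102499 at this income.
η = (dQ/dI)·(I/Q) = 0.0102499 × (3041/178.982) = 0.17.
Since 0 < η < 1, the good is a necessity.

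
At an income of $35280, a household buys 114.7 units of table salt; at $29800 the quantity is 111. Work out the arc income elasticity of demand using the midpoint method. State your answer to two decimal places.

0.19

ΔQ = 111 − 114.7 = -3.7; midpoint Q̄ = (114.7 + 111)/2 = 112.85.
ΔI = 29800 − 35280 = -5480; midpoint Ī = (35280 + 29800)/2 = 32540.
η = (ΔQ/Q̄) ÷ (ΔI/Ī) = (-3.7/112.85) ÷ (-5480/32540) = 0.19.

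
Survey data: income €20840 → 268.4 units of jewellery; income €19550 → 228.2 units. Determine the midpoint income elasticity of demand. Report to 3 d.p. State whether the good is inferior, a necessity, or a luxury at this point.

2.535 (luxury)

ΔQ = 228.2 − 268.4 = -40.2; midpoint Q̄ = (268.4 + 228.2)/2 = 248.3.
ΔI = 19550 − 20840 = -1290; midpoint Ī = (20840 + 19550)/2 = 20195.
η = (ΔQ/Q̄) ÷ (ΔI/Ī) = (-40.2/248.3) ÷ (-1290/20195) = 2.535.
η > 1 ⇒ luxury.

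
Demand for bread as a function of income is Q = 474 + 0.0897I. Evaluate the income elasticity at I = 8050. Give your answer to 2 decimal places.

0.60

At I = 8050: Q = 1196.085.
dQ/dI = 0.0897.
η = (dQ/dI)·(I/Q) = 0.0897 × (8050/1196.085) = 0.60.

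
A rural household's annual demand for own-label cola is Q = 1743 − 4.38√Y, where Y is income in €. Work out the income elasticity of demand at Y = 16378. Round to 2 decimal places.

-0.24

At Y = 16378: Q = 1182.463.
dQ/dY = -4.38/(2√Y) = -0.0171125 at this income.
η = (dQ/dY)·(Y/Q) = -0.0171125 × (16378/1182.463) = -0.24.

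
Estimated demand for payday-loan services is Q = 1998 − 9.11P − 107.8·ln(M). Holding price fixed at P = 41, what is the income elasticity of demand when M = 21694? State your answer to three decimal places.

-0.197

At P = 41, M = 21694: Q = 548.130.
Holding P constant, ∂Q/∂M = -107.8/M = -0.00496912.
η_M = (∂Q/∂M)·(M/Q) = -0.00496912 × (21694/548.130) = -0.197.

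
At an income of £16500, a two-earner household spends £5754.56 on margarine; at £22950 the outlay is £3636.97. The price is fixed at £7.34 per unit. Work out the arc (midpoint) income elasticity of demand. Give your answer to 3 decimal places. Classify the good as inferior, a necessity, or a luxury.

With a constant price, Q₁ = 5754.56/7.34 = 784.000 and Q₂ = 3636.97/7.34 = 495.500 (equivalently, work directly with expenditure since P cancels).
Midpoint %ΔQ = (3636.97 − 5754.56)/4695.77 = -0.45096; midpoint %ΔI = (22950 − 16500)/19725 = 0.32700.
η = -0.45096 / 0.32700 = -1.379.
η < 0 ⇒ inferior good.

-1.379 (inferior good)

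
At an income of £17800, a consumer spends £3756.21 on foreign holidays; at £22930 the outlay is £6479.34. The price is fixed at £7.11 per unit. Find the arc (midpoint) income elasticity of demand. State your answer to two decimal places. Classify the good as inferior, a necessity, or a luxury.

2.11 (luxury)

With a constant price, Q₁ = 3756.21/7.11 = 528.300 and Q₂ = 6479.34/7.11 = 911.300 (equivalently, work directly with expenditure since P cancels).
Midpoint %ΔQ = (6479.34 − 3756.21)/5117.77 = 0.53209; midpoint %ΔI = (22930 − 17800)/20365 = 0.25190.
η = 0.53209 / 0.25190 = 2.11.
η > 1 ⇒ luxury.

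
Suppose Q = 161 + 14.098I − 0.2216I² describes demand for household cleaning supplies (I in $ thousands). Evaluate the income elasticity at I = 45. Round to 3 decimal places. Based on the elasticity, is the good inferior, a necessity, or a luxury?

At I = 45: Q = 346.6700.
dQ/dI = 14.098 − 0.4432I = -5.84600.
η = (dQ/dI)·(I/Q) = -5.84600 × (45/346.6700) = -0.759.
η < 0 ⇒ inferior good.

-0.759 (inferior good)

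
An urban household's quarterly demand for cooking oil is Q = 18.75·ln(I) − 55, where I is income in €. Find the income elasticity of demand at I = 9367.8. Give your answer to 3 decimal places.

0.161

At I = 9367.8: Q = 116.469.
dQ/dI = 18.75/I = 0.00200154 at this income.
η = (dQ/dI)·(I/Q) = 0.00200154 × (9367.8/116.469) = 0.161.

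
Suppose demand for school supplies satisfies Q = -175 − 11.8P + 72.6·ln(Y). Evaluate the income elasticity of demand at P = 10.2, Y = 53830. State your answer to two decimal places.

At P = 10.2, Y = 53830: Q = 495.514.
Holding P constant, ∂Q/∂Y = 72.6/Y = 0.00134869.
η_Y = (∂Q/∂Y)·(Y/Q) = 0.00134869 × (53830/495.514) = 0.15.

0.15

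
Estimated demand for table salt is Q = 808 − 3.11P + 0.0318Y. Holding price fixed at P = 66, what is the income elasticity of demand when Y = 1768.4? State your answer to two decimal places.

0.09

At P = 66, Y = 1768.4: Q = 658.975.
Holding P constant, ∂Q/∂Y = 0.0318.
η_Y = (∂Q/∂Y)·(Y/Q) = 0.0318 × (1768.4/658.975) = 0.09.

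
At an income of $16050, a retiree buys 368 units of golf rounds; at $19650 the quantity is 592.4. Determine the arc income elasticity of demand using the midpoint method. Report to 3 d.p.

ΔQ = 592.4 − 368 = 224.4; midpoint Q̄ = (368 + 592.4)/2 = 480.2.
ΔI = 19650 − 16050 = 3600; midpoint Ī = (16050 + 19650)/2 = 17850.
η = (ΔQ/Q̄) ÷ (ΔI/Ī) = (224.4/480.2) ÷ (3600/17850) = 2.317.

2.317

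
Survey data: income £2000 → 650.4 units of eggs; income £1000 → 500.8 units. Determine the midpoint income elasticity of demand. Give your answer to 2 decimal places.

0.39

ΔQ = 500.8 − 650.4 = -149.6; midpoint Q̄ = (650.4 + 500.8)/2 = 575.6.
ΔI = 1000 − 2000 = -1000; midpoint Ī = (2000 + 1000)/2 = 1500.
η = (ΔQ/Q̄) ÷ (ΔI/Ī) = (-149.6/575.6) ÷ (-1000/1500) = 0.39.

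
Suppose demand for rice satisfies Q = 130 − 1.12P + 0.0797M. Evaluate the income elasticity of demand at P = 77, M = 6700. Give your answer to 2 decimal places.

At P = 77, M = 6700: Q = 577.750.
Holding P constant, ∂Q/∂M = 0.0797.
η_M = (∂Q/∂M)·(M/Q) = 0.0797 × (6700/577.750) = 0.92.

0.92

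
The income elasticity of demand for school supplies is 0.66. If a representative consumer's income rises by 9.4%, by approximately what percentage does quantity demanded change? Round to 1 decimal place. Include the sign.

6.2%

%ΔQ ≈ η × %ΔI = 0.66 × 9.4% = 6.2%.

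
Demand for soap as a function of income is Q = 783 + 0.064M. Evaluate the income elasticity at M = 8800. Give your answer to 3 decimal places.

At M = 8800: Q = 1346.200.
dQ/dM = 0.064.
η = (dQ/dM)·(M/Q) = 0.064 × (8800/1346.200) = 0.418.

0.418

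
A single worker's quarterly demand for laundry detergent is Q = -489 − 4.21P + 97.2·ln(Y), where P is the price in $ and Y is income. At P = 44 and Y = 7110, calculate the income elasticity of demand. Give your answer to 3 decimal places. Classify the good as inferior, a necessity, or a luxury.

0.517 (necessity)

At P = 44, Y = 7110: Q = 187.852.
Holding P constant, ∂Q/∂Y = 97.2/Y = 0.0136709.
η_Y = (∂Q/∂Y)·(Y/Q) = 0.0136709 × (7110/187.852) = 0.517.
Since 0 < η < 1, this is a necessity.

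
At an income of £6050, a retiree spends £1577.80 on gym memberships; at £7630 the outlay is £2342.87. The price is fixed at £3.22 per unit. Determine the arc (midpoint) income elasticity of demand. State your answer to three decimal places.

1.690

With a constant price, Q₁ = 1577.80/3.22 = 490.000 and Q₂ = 2342.87/3.22 = 727.599 (equivalently, work directly with expenditure since P cancels).
Midpoint %ΔQ = (2342.87 − 1577.80)/1960.34 = 0.39028; midpoint %ΔI = (7630 − 6050)/6840 = 0.23099.
η = 0.39028 / 0.23099 = 1.690.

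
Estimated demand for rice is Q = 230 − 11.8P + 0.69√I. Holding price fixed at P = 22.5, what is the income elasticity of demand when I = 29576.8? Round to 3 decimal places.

0.713

At P = 22.5, I = 29576.8: Q = 83.166.
Holding P constant, ∂Q/∂I = 0.69/(2√I) = 0.00200606.
η_I = (∂Q/∂I)·(I/Q) = 0.00200606 × (29576.8/83.166) = 0.713.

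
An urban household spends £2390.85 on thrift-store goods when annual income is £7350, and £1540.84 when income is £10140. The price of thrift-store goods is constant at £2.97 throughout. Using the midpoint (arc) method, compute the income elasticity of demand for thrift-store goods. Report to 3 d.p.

With a constant price, Q₁ = 2390.85/2.97 = 805.000 and Q₂ = 1540.84/2.97 = 518.801 (equivalently, work directly with expenditure since P cancels).
Midpoint %ΔQ = (1540.84 − 2390.85)/1965.84 = -0.43239; midpoint %ΔI = (10140 − 7350)/8745 = 0.31904.
η = -0.43239 / 0.31904 = -1.355.

-1.355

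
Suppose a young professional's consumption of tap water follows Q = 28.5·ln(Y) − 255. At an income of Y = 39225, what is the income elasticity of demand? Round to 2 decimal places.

0.61

At Y = 39225: Q = 46.446.
dQ/dY = 28.5/Y = 0.000726577 at this income.
η = (dQ/dY)·(Y/Q) = 0.000726577 × (39225/46.446) = 0.61.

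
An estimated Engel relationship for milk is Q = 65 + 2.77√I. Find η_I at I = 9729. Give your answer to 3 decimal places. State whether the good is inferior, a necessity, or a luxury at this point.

At I = 9729: Q = 338.221.
dQ/dI = 2.77/(2√I) = 0.0140416 at this income.
η = (dQ/dI)·(I/Q) = 0.0140416 × (9729/338.221) = 0.404.
Since 0 < η < 1, the good is a necessity.

0.404 (necessity)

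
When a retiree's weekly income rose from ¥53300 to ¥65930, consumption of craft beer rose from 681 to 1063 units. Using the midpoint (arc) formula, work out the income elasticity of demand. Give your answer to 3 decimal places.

2.068

ΔQ = 1063 − 681 = 382; midpoint Q̄ = (681 + 1063)/2 = 872.
ΔI = 65930 − 53300 = 12630; midpoint Ī = (53300 + 65930)/2 = 59615.
η = (ΔQ/Q̄) ÷ (ΔI/Ī) = (382/872) ÷ (12630/59615) = 2.068.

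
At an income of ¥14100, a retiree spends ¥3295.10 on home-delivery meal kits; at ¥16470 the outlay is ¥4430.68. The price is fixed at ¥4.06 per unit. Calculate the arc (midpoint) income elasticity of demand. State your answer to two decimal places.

With a constant price, Q₁ = 3295.10/4.06 = 811.601 and Q₂ = 4430.68/4.06 = 1091.300 (equivalently, work directly with expenditure since P cancels).
Midpoint %ΔQ = (4430.68 − 3295.10)/3862.89 = 0.29397; midpoint %ΔI = (16470 − 14100)/15285 = 0.15505.
η = 0.29397 / 0.15505 = 1.90.

1.90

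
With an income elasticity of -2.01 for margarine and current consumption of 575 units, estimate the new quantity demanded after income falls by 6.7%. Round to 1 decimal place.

%ΔQ ≈ η × %ΔI = -2.01 × (-6.7%) = 13.467%.
New Q ≈ 575 × (1 + 0.13467) = 652.4.

652.4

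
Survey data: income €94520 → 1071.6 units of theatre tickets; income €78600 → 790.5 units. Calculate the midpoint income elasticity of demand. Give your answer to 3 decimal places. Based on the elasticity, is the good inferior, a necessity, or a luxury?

ΔQ = 790.5 − 1071.6 = -281.1; midpoint Q̄ = (1071.6 + 790.5)/2 = 931.05.
ΔI = 78600 − 94520 = -15920; midpoint Ī = (94520 + 78600)/2 = 86560.
η = (ΔQ/Q̄) ÷ (ΔI/Ī) = (-281.1/931.05) ÷ (-15920/86560) = 1.642.
η > 1 ⇒ luxury.

1.642 (luxury)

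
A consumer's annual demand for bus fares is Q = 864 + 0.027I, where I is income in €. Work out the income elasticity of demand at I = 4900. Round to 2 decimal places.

0.13

At I = 4900: Q = 996.300.
dQ/dI = 0.027.
η = (dQ/dI)·(I/Q) = 0.027 × (4900/996.300) = 0.13.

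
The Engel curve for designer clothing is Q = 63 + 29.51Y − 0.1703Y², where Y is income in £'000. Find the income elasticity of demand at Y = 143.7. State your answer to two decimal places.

At Y = 143.7: Q = 786.9448.
dQ/dY = 29.51 − 0.3406Y = -19.43422.
η = (dQ/dY)·(Y/Q) = -19.43422 × (143.7/786.9448) = -3.55.

-3.55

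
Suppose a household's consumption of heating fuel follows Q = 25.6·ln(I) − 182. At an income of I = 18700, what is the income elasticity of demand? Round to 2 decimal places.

0.37

At I = 18700: Q = 69.809.
dQ/dI = 25.6/I = 0.00136898 at this income.
η = (dQ/dI)·(I/Q) = 0.00136898 × (18700/69.809) = 0.37.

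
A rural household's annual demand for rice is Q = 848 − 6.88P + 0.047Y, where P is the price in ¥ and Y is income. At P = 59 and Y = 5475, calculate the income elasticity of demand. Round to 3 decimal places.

0.368

At P = 59, Y = 5475: Q = 699.405.
Holding P constant, ∂Q/∂Y = 0.047.
η_Y = (∂Q/∂Y)·(Y/Q) = 0.047 × (5475/699.405) = 0.368.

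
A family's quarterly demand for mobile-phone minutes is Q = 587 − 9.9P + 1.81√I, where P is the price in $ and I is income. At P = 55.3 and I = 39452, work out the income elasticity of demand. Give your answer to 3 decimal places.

At P = 55.3, I = 39452: Q = 399.042.
Holding P constant, ∂Q/∂I = 1.81/(2√I) = 0.00455632.
η_I = (∂Q/∂I)·(I/Q) = 0.00455632 × (39452/399.042) = 0.450.

0.450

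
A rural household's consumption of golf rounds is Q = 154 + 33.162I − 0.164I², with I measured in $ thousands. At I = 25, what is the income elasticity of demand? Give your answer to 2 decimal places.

0.71

At I = 25: Q = 880.5500.
dQ/dI = 33.162 − 0.328I = 24.96200.
η = (dQ/dI)·(I/Q) = 24.96200 × (25/880.5500) = 0.71.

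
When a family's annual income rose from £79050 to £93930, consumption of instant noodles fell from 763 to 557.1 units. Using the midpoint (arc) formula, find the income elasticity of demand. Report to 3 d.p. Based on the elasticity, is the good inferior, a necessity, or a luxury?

ΔQ = 557.1 − 763 = -205.9; midpoint Q̄ = (763 + 557.1)/2 = 660.05.
ΔI = 93930 − 79050 = 14880; midpoint Ī = (79050 + 93930)/2 = 86490.
η = (ΔQ/Q̄) ÷ (ΔI/Ī) = (-205.9/660.05) ÷ (14880/86490) = -1.813.
η < 0 ⇒ inferior good.

-1.813 (inferior good)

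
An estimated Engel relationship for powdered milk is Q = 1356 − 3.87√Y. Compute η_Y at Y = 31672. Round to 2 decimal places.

-0.52

At Y = 31672: Q = 667.270.
dQ/dY = -3.87/(2√Y) = -0.0108728 at this income.
η = (dQ/dY)·(Y/Q) = -0.0108728 × (31672/667.270) = -0.52.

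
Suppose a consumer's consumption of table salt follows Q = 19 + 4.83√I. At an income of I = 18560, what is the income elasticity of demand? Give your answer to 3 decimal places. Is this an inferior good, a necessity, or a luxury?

0.486 (necessity)

At I = 18560: Q = 677.015.
dQ/dI = 4.83/(2√I) = 0.0177267 at this income.
η = (dQ/dI)·(I/Q) = 0.0177267 × (18560/677.015) = 0.486.
Since 0 < η < 1, the good is a necessity.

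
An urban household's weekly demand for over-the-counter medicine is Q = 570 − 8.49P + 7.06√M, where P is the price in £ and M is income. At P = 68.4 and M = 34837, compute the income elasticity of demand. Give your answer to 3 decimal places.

At P = 68.4, M = 34837: Q = 1307.010.
Holding P constant, ∂Q/∂M = 7.06/(2√M) = 0.0189127.
η_M = (∂Q/∂M)·(M/Q) = 0.0189127 × (34837/1307.010) = 0.504.

0.504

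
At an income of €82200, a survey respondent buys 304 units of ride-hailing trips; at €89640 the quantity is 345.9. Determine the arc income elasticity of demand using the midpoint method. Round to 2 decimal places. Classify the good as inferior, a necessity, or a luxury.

1.49 (luxury)

ΔQ = 345.9 − 304 = 41.9; midpoint Q̄ = (304 + 345.9)/2 = 324.95.
ΔI = 89640 − 82200 = 7440; midpoint Ī = (82200 + 89640)/2 = 85920.
η = (ΔQ/Q̄) ÷ (ΔI/Ī) = (41.9/324.95) ÷ (7440/85920) = 1.49.
η > 1 ⇒ luxury.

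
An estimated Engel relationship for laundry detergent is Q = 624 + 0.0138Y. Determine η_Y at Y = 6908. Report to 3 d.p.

At Y = 6908: Q = 719.330.
dQ/dY = 0.0138.
η = (dQ/dY)·(Y/Q) = 0.0138 × (6908/719.330) = 0.133.

0.133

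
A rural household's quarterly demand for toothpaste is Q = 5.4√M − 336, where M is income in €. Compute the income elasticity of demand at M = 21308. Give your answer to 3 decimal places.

0.871

At M = 21308: Q = 452.252.
dQ/dM = 5.4/(2√M) = 0.0184966 at this income.
η = (dQ/dM)·(M/Q) = 0.0184966 × (21308/452.252) = 0.871.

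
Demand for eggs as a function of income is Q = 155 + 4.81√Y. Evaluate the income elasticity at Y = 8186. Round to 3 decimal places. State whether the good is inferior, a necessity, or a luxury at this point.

At Y = 8186: Q = 590.192.
dQ/dY = 4.81/(2√Y) = 0.0265815 at this income.
η = (dQ/dY)·(Y/Q) = 0.0265815 × (8186/590.192) = 0.369.
Since 0 < η < 1, the good is a necessity.

0.369 (necessity)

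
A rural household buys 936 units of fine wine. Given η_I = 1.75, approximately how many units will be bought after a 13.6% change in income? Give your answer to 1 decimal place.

1158.8

%ΔQ ≈ η × %ΔI = 1.75 × 13.6% = 23.8%.
New Q ≈ 936 × (1 + 0.238) = 1158.8.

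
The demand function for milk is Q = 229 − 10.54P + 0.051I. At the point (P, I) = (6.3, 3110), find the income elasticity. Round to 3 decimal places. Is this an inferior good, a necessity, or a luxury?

At P = 6.3, I = 3110: Q = 321.208.
Holding P constant, ∂Q/∂I = 0.051.
η_I = (∂Q/∂I)·(I/Q) = 0.051 × (3110/321.208) = 0.494.
Since 0 < η < 1, this is a necessity.

0.494 (necessity)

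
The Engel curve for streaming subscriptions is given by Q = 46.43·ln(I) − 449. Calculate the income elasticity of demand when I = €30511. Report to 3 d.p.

1.526

At I = 30511: Q = 30.429.
dQ/dI = 46.43/I = 0.00152175 at this income.
η = (dQ/dI)·(I/Q) = 0.00152175 × (30511/30.429) = 1.526.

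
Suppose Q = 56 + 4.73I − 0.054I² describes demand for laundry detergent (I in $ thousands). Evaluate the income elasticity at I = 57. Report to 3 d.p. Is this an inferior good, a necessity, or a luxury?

At I = 57: Q = 150.1640.
dQ/dI = 4.73 − 0.108I = -1.42600.
η = (dQ/dI)·(I/Q) = -1.42600 × (57/150.1640) = -0.541.
η < 0 ⇒ inferior good.

-0.541 (inferior good)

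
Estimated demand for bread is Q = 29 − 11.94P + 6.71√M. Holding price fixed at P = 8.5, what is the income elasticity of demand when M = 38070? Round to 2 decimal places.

At P = 8.5, M = 38070: Q = 1236.734.
Holding P constant, ∂Q/∂M = 6.71/(2√M) = 0.017195.
η_M = (∂Q/∂M)·(M/Q) = 0.017195 × (38070/1236.734) = 0.53.

0.53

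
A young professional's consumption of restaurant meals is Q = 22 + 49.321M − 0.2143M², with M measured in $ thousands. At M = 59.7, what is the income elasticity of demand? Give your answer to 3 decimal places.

At M = 59.7: Q = 2202.6792.
dQ/dM = 49.321 − 0.4286M = 23.73358.
η = (dQ/dM)·(M/Q) = 23.73358 × (59.7/2202.6792) = 0.643.

0.643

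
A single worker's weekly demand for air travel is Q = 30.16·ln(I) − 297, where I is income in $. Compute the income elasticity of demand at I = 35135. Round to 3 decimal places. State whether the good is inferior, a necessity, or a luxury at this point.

At I = 35135: Q = 18.683.
dQ/dI = 30.16/I = 0.000858403 at this income.
η = (dQ/dI)·(I/Q) = 0.000858403 × (35135/18.683) = 1.614.
Since η > 1, the good is a luxury.

1.614 (luxury)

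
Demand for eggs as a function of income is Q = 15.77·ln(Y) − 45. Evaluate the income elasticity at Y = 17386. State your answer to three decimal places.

At Y = 17386: Q = 108.969.
dQ/dY = 15.77/Y = 0.000907052 at this income.
η = (dQ/dY)·(Y/Q) = 0.000907052 × (17386/108.969) = 0.145.

0.145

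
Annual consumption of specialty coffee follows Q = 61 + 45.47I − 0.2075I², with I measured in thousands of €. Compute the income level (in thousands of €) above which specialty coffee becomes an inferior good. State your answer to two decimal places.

109.57

dQ/dI = 45.47 − 0.415I.
The good is inferior where dQ/dI < 0. Setting dQ/dI = 0 gives I = 45.47 / 0.415 = 109.57.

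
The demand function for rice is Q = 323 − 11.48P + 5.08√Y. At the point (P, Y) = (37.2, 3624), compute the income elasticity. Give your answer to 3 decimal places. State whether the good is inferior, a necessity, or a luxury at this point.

At P = 37.2, Y = 3624: Q = 201.758.
Holding P constant, ∂Q/∂Y = 5.08/(2√Y) = 0.0421929.
η_Y = (∂Q/∂Y)·(Y/Q) = 0.0421929 × (3624/201.758) = 0.758.
Since 0 < η < 1, this is a necessity.

0.758 (necessity)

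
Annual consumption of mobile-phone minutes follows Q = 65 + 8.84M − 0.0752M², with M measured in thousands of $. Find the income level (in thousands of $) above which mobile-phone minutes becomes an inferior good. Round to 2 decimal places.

dQ/dM = 8.84 − 0.1504M.
The good is inferior where dQ/dM < 0. Setting dQ/dM = 0 gives M = 8.84 / 0.1504 = 58.78.

58.78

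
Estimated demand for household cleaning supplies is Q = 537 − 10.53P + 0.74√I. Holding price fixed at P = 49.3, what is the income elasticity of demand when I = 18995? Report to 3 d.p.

0.425

At P = 49.3, I = 18995: Q = 119.860.
Holding P constant, ∂Q/∂I = 0.74/(2√I) = 0.00268462.
η_I = (∂Q/∂I)·(I/Q) = 0.00268462 × (18995/119.860) = 0.425.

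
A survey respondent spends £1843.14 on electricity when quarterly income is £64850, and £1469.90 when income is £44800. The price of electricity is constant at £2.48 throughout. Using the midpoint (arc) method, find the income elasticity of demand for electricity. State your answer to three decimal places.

With a constant price, Q₁ = 1843.14/2.48 = 743.202 and Q₂ = 1469.90/2.48 = 592.702 (equivalently, work directly with expenditure since P cancels).
Midpoint %ΔQ = (1469.90 − 1843.14)/1656.52 = -0.22532; midpoint %ΔI = (44800 − 64850)/54825 = -0.36571.
η = -0.22532 / -0.36571 = 0.616.

0.616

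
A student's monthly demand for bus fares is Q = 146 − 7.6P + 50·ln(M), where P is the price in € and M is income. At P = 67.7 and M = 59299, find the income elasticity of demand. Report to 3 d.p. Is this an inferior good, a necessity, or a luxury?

0.276 (necessity)

At P = 67.7, M = 59299: Q = 180.997.
Holding P constant, ∂Q/∂M = 50/M = 0.000843185.
η_M = (∂Q/∂M)·(M/Q) = 0.000843185 × (59299/180.997) = 0.276.
Since 0 < η < 1, this is a necessity.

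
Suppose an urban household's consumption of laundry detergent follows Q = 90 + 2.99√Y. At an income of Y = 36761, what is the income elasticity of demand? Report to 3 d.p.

0.432

At Y = 36761: Q = 663.277.
dQ/dY = 2.99/(2√Y) = 0.00779736 at this income.
η = (dQ/dY)·(Y/Q) = 0.00779736 × (36761/663.277) = 0.432.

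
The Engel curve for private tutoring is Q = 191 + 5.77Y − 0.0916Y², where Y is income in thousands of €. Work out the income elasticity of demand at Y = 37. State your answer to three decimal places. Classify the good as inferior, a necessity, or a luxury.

At Y = 37: Q = 279.0896.
dQ/dY = 5.77 − 0.1832Y = -1.00840.
η = (dQ/dY)·(Y/Q) = -1.00840 × (37/279.0896) = -0.134.
η < 0 ⇒ inferior good.

-0.134 (inferior good)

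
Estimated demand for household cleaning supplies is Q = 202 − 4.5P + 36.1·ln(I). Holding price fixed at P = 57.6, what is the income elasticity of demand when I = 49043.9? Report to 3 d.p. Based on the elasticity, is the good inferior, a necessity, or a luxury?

At P = 57.6, I = 49043.9: Q = 332.697.
Holding P constant, ∂Q/∂I = 36.1/I = 0.000736075.
η_I = (∂Q/∂I)·(I/Q) = 0.000736075 × (49043.9/332.697) = 0.109.
Since 0 < η < 1, this is a necessity.

0.109 (necessity)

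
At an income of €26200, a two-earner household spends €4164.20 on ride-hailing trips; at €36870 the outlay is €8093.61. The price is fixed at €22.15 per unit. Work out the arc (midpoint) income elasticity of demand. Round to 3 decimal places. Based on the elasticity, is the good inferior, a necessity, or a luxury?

With a constant price, Q₁ = 4164.20/22.15 = 188.000 and Q₂ = 8093.61/22.15 = 365.400 (equivalently, work directly with expenditure since P cancels).
Midpoint %ΔQ = (8093.61 − 4164.20)/6128.91 = 0.64113; midpoint %ΔI = (36870 − 26200)/31535 = 0.33835.
η = 0.64113 / 0.33835 = 1.895.
η > 1 ⇒ luxury.

1.895 (luxury)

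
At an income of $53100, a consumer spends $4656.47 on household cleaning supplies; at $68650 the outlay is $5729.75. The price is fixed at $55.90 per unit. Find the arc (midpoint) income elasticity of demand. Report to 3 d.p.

0.809

With a constant price, Q₁ = 4656.47/55.90 = 83.300 and Q₂ = 5729.75/55.90 = 102.500 (equivalently, work directly with expenditure since P cancels).
Midpoint %ΔQ = (5729.75 − 4656.47)/5193.11 = 0.20667; midpoint %ΔI = (68650 − 53100)/60875 = 0.25544.
η = 0.20667 / 0.25544 = 0.809.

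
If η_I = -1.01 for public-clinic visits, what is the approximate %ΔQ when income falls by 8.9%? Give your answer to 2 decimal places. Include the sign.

8.99%

%ΔQ ≈ η × %ΔI = -1.01 × (-8.9%) = 8.99%.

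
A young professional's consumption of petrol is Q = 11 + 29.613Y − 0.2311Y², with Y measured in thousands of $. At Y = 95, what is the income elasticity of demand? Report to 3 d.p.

At Y = 95: Q = 738.5575.
dQ/dY = 29.613 − 0.4622Y = -14.29600.
η = (dQ/dY)·(Y/Q) = -14.29600 × (95/738.5575) = -1.839.

-1.839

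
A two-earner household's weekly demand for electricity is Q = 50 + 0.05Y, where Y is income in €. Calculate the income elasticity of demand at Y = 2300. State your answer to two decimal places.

0.70

At Y = 2300: Q = 165.000.
dQ/dY = 0.05.
η = (dQ/dY)·(Y/Q) = 0.05 × (2300/165.000) = 0.70.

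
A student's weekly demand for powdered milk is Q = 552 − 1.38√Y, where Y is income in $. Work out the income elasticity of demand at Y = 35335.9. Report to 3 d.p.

At Y = 35335.9: Q = 292.590.
dQ/dY = -1.38/(2√Y) = -0.00367063 at this income.
η = (dQ/dY)·(Y/Q) = -0.00367063 × (35335.9/292.590) = -0.443.

-0.443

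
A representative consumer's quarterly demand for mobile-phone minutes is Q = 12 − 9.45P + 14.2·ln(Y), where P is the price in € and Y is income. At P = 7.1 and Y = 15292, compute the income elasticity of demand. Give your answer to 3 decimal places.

0.174

At P = 7.1, Y = 15292: Q = 81.723.
Holding P constant, ∂Q/∂Y = 14.2/Y = 0.00092859.
η_Y = (∂Q/∂Y)·(Y/Q) = 0.00092859 × (15292/81.723) = 0.174.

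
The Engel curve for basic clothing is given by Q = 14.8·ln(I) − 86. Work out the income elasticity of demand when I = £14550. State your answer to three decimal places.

0.265

At I = 14550: Q = 55.863.
dQ/dI = 14.8/I = 0.00101718 at this income.
η = (dQ/dI)·(I/Q) = 0.00101718 × (14550/55.863) = 0.265.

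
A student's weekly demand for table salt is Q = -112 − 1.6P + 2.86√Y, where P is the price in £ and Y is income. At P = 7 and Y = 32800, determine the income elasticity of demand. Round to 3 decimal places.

0.656

At P = 7, Y = 32800: Q = 394.768.
Holding P constant, ∂Q/∂Y = 2.86/(2√Y) = 0.00789585.
η_Y = (∂Q/∂Y)·(Y/Q) = 0.00789585 × (32800/394.768) = 0.656.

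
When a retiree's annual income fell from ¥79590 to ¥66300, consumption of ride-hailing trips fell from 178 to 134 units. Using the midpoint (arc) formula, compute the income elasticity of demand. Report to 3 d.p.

ΔQ = 134 − 178 = -44; midpoint Q̄ = (178 + 134)/2 = 156.
ΔI = 66300 − 79590 = -13290; midpoint Ī = (79590 + 66300)/2 = 72945.
η = (ΔQ/Q̄) ÷ (ΔI/Ī) = (-44/156) ÷ (-13290/72945) = 1.548.

1.548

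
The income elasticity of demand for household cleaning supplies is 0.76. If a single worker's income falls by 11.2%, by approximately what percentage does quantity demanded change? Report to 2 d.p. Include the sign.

-8.51%

%ΔQ ≈ η × %ΔI = 0.76 × (-11.2%) = -8.51%.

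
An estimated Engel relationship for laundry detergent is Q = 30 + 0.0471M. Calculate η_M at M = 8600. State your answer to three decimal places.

At M = 8600: Q = 435.060.
dQ/dM = 0.0471.
η = (dQ/dM)·(M/Q) = 0.0471 × (8600/435.060) = 0.931.

0.931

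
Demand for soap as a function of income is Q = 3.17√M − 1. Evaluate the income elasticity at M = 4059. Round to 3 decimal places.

At M = 4059: Q = 200.962.
dQ/dM = 3.17/(2√M) = 0.0248782 at this income.
η = (dQ/dM)·(M/Q) = 0.0248782 × (4059/200.962) = 0.502.

0.502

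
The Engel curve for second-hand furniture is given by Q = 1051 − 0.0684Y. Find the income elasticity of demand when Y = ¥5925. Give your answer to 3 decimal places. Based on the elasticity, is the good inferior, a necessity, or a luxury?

At Y = 5925: Q = 645.730.
dQ/dY = −0.0684.
η = (dQ/dY)·(Y/Q) = -0.0684 × (5925/645.730) = -0.628.
Since η < 0, the good is an inferior good.

-0.628 (inferior good)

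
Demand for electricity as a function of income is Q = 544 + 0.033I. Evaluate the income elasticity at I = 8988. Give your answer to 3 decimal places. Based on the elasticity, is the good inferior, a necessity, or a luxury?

0.353 (necessity)

At I = 8988: Q = 840.604.
dQ/dI = 0.033.
η = (dQ/dI)·(I/Q) = 0.033 × (8988/840.604) = 0.353.
Since 0 < η < 1, the good is a necessity.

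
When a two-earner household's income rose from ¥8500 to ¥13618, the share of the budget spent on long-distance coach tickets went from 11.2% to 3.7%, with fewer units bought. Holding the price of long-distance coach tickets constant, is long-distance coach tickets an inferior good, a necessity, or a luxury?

inferior good

Quantity demanded falls as income rises, so η < 0.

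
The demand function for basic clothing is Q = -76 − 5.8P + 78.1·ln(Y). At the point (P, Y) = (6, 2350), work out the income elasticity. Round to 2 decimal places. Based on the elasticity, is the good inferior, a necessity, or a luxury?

At P = 6, Y = 2350: Q = 495.426.
Holding P constant, ∂Q/∂Y = 78.1/Y = 0.033234.
η_Y = (∂Q/∂Y)·(Y/Q) = 0.033234 × (2350/495.426) = 0.16.
Since 0 < η < 1, this is a necessity.

0.16 (necessity)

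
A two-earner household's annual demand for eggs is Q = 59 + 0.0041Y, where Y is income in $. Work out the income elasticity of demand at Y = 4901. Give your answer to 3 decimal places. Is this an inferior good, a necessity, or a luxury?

0.254 (necessity)

At Y = 4901: Q = 79.094.
dQ/dY = 0.0041.
η = (dQ/dY)·(Y/Q) = 0.0041 × (4901/79.094) = 0.254.
Since 0 < η < 1, the good is a necessity.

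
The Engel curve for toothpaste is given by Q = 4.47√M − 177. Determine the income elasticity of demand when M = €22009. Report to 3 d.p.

0.682

At M = 22009: Q = 486.144.
dQ/dM = 4.47/(2√M) = 0.0150653 at this income.
η = (dQ/dM)·(M/Q) = 0.0150653 × (22009/486.144) = 0.682.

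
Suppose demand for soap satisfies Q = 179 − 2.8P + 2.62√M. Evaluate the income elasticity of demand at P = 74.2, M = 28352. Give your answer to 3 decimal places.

At P = 74.2, M = 28352: Q = 412.397.
Holding P constant, ∂Q/∂M = 2.62/(2√M) = 0.00778.
η_M = (∂Q/∂M)·(M/Q) = 0.00778 × (28352/412.397) = 0.535.

0.535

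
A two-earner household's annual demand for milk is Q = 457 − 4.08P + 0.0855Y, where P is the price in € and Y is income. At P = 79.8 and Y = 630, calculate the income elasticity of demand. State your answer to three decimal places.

At P = 79.8, Y = 630: Q = 185.281.
Holding P constant, ∂Q/∂Y = 0.0855.
η_Y = (∂Q/∂Y)·(Y/Q) = 0.0855 × (630/185.281) = 0.291.

0.291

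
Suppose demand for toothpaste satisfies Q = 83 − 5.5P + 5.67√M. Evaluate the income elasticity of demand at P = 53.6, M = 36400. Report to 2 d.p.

At P = 53.6, M = 36400: Q = 869.967.
Holding P constant, ∂Q/∂M = 5.67/(2√M) = 0.0148594.
η_M = (∂Q/∂M)·(M/Q) = 0.0148594 × (36400/869.967) = 0.62.

0.62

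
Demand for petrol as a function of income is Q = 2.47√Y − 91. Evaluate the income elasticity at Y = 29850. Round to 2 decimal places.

0.64

At Y = 29850: Q = 335.746.
dQ/dY = 2.47/(2√Y) = 0.00714817 at this income.
η = (dQ/dY)·(Y/Q) = 0.00714817 × (29850/335.746) = 0.64.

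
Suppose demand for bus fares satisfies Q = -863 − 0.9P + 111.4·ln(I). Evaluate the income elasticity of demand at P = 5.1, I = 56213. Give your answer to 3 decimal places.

0.318

At P = 5.1, I = 56213: Q = 350.781.
Holding P constant, ∂Q/∂I = 111.4/I = 0.00198175.
η_I = (∂Q/∂I)·(I/Q) = 0.00198175 × (56213/350.781) = 0.318.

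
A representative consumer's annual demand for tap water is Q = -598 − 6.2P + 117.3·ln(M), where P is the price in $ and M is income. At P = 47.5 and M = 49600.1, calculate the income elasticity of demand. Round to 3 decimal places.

At P = 47.5, M = 49600.1: Q = 375.718.
Holding P constant, ∂Q/∂M = 117.3/M = 0.00236491.
η_M = (∂Q/∂M)·(M/Q) = 0.00236491 × (49600.1/375.718) = 0.312.

0.312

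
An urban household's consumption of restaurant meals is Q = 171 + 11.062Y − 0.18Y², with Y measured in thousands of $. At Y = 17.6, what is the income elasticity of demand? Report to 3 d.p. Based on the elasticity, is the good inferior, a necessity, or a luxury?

0.268 (necessity)

At Y = 17.6: Q = 309.9344.
dQ/dY = 11.062 − 0.36Y = 4.72600.
η = (dQ/dY)·(Y/Q) = 4.72600 × (17.6/309.9344) = 0.268.
0 < η < 1 ⇒ necessity.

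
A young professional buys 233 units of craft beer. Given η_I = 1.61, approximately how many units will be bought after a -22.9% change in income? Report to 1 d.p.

%ΔQ ≈ η × %ΔI = 1.61 × (-22.9%) = -36.869%.
New Q ≈ 233 × (1 − 0.36869) = 147.1.

147.1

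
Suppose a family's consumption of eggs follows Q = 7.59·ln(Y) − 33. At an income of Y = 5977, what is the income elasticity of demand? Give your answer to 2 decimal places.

At Y = 5977: Q = 33.000.
dQ/dY = 7.59/Y = 0.00126987 at this income.
η = (dQ/dY)·(Y/Q) = 0.00126987 × (5977/33.000) = 0.23.

0.23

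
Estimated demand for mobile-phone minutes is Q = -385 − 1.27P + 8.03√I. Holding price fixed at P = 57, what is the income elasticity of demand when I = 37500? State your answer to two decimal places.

0.71

At P = 57, I = 37500: Q = 1097.613.
Holding P constant, ∂Q/∂I = 8.03/(2√I) = 0.0207334.
η_I = (∂Q/∂I)·(I/Q) = 0.0207334 × (37500/1097.613) = 0.71.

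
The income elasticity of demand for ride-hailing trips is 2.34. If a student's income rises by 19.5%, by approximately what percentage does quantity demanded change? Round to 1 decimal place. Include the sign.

%ΔQ ≈ η × %ΔI = 2.34 × 19.5% = 45.6%.

45.6%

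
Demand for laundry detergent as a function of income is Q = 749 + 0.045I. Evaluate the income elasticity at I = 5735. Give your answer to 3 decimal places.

0.256

At I = 5735: Q = 1007.075.
dQ/dI = 0.045.
η = (dQ/dI)·(I/Q) = 0.045 × (5735/1007.075) = 0.256.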